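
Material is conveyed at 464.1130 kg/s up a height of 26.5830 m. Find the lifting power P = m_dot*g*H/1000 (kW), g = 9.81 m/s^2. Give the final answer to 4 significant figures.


P = 464.1130 * 9.81 * 26.5830 / 1000
P = 121.0 kW


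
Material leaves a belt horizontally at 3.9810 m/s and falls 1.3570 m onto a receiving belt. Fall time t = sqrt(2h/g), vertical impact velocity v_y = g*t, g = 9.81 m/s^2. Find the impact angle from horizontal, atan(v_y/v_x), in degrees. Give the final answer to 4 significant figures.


t = sqrt(2*1.3570/9.81) = 0.525981 s
v_y = 9.81 * 0.525981 = 5.15987 m/s
angle = atan(5.15987 / 3.9810) = 52.35 deg


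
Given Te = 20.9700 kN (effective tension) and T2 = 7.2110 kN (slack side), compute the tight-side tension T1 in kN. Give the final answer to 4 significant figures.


T1 = Te + T2 = 20.9700 + 7.2110
T1 = 28.18 kN


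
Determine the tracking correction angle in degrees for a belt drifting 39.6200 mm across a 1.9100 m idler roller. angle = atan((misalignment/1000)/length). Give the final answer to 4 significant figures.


misalign_m = 39.6200 / 1000 = 0.039620 m
angle = atan(0.039620 / 1.9100)
angle = 1.188 deg


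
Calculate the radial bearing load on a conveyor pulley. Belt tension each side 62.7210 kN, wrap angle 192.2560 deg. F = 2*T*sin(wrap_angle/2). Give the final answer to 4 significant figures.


F = 2 * 62.7210 * sin(192.2560/2 deg)
F = 124.7 kN


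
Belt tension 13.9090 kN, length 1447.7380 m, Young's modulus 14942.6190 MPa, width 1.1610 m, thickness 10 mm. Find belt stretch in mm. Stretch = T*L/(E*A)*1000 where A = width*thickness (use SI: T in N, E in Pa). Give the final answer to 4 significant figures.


A = 1.1610 * 0.01 = 0.01161 m^2
Stretch = 13.9090*1000 * 1447.7380 / (14942.6190e6 * 0.01161) * 1000
Stretch = 116.1 mm


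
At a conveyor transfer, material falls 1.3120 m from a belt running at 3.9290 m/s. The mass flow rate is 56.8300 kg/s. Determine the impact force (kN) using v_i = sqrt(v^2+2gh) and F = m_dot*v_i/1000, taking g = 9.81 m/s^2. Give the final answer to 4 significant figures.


v_i = sqrt(3.9290^2 + 2*9.81*1.3120) = 6.41705 m/s
F = 56.8300 * 6.41705 / 1000
F = 0.3647 kN


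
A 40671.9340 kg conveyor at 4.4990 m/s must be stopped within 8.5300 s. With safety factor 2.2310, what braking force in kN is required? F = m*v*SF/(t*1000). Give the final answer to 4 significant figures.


F = 40671.9340 * 4.4990 / 8.5300 * 2.2310 / 1000
F = 47.86 kN


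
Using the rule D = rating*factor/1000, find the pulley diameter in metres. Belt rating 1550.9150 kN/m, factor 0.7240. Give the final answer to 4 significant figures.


D = 1550.9150 * 0.7240 / 1000
D = 1.123 m


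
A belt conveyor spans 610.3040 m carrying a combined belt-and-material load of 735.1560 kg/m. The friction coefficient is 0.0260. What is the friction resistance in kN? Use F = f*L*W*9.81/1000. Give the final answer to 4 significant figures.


F = 0.0260 * 610.3040 * 735.1560 * 9.81 / 1000
F = 114.4 kN


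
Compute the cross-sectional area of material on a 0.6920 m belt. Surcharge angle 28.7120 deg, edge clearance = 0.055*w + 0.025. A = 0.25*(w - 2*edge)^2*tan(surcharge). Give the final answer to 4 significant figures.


edge = 0.055*0.6920 + 0.025 = 0.06306 m
ew = 0.6920 - 2*0.06306 = 0.56588 m
A = 0.25 * 0.56588^2 * tan(28.7120 deg)
A = 0.04385 m^2


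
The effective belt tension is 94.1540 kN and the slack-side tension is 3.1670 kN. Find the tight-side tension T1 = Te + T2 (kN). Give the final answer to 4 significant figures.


T1 = Te + T2 = 94.1540 + 3.1670
T1 = 97.32 kN


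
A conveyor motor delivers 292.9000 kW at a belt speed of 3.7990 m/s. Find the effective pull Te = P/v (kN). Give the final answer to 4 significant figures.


Te = P / v = 292.9000 / 3.7990
Te = 77.10 kN


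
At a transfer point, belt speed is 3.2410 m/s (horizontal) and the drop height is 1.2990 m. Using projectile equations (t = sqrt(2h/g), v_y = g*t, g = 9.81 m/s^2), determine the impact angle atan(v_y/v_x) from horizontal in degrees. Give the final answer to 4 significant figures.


t = sqrt(2*1.2990/9.81) = 0.514618 s
v_y = 9.81 * 0.514618 = 5.0484 m/s
angle = atan(5.0484 / 3.2410) = 57.30 deg


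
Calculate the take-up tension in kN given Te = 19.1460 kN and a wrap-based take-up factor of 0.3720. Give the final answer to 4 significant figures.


T_tu = 19.1460 * 0.3720
T_tu = 7.122 kN


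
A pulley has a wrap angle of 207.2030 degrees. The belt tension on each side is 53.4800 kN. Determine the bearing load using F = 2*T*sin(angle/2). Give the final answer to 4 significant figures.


F = 2 * 53.4800 * sin(207.2030/2 deg)
F = 104.0 kN


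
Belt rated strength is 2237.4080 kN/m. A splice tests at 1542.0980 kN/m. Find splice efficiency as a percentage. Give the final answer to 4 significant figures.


Eff = 1542.0980 / 2237.4080 * 100
Eff = 68.92 %


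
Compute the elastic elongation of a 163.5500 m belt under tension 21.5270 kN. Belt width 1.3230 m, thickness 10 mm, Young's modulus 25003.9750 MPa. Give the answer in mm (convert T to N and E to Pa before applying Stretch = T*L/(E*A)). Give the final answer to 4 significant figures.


A = 1.3230 * 0.01 = 0.01323 m^2
Stretch = 21.5270*1000 * 163.5500 / (25003.9750e6 * 0.01323) * 1000
Stretch = 10.64 mm


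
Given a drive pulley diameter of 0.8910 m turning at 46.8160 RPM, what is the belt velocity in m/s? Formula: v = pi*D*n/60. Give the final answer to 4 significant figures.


v = pi * 0.8910 * 46.8160 / 60
v = 2.184 m/s


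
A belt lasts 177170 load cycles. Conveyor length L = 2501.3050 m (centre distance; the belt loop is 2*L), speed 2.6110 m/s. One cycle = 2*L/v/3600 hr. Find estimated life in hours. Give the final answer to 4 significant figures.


cycle_time = 2 * 2501.3050 / 2.6110 / 3600 = 0.532215 hr
life = 177170 * 0.532215 = 94290 hours


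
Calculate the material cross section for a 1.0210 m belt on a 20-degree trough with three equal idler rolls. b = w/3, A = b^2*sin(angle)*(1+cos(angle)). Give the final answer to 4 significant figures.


b = 1.0210/3 = 0.340333 m
A = 0.340333^2 * sin(20 deg) * (1 + cos(20 deg))
A = 0.07684 m^2


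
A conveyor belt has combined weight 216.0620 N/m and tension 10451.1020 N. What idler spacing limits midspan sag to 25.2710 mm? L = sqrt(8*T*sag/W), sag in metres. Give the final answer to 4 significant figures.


sag = 25.2710/1000 = 0.025271 m
L = sqrt(8 * 10451.1020 * 0.025271 / 216.0620)
L = 3.127 m


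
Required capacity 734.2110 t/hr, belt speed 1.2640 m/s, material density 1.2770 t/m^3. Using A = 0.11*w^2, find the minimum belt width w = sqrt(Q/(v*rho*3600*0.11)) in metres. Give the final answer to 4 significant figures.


A_req = 734.2110 / (1.2640 * 1.2770 * 3600) = 0.126352 m^2
w = sqrt(0.126352 / 0.11)
w = 1.072 m


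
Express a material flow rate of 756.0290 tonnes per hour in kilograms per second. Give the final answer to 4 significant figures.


m_dot = 756.0290 * 1000 / 3600
m_dot = 210.0 kg/s


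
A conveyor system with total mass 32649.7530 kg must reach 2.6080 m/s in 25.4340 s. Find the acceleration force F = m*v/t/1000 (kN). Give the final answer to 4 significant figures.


F = 32649.7530 * 2.6080 / 25.4340 / 1000
F = 3.348 kN


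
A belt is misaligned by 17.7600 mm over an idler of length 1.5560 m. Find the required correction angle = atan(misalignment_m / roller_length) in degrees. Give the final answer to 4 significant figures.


misalign_m = 17.7600 / 1000 = 0.017760 m
angle = atan(0.017760 / 1.5560)
angle = 0.6539 deg


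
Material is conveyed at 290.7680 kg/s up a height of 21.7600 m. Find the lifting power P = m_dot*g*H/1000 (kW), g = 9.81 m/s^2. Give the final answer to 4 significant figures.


P = 290.7680 * 9.81 * 21.7600 / 1000
P = 62.07 kW


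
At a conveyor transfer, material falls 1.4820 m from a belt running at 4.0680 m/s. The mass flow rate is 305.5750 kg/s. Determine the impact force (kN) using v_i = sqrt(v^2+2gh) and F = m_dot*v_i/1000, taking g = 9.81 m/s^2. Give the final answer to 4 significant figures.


v_i = sqrt(4.0680^2 + 2*9.81*1.4820) = 6.75466 m/s
F = 305.5750 * 6.75466 / 1000
F = 2.064 kN


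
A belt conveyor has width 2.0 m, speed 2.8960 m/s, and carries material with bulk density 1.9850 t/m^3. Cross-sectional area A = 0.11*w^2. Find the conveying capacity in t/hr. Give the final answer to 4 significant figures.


A = 0.11 * 2.0^2 = 0.44 m^2
C = 0.44 * 2.8960 * 1.9850 * 3600
C = 9106 t/hr


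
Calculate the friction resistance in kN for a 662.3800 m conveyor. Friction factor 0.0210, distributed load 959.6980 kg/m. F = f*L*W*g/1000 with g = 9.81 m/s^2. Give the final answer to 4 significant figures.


F = 0.0210 * 662.3800 * 959.6980 * 9.81 / 1000
F = 131.0 kN


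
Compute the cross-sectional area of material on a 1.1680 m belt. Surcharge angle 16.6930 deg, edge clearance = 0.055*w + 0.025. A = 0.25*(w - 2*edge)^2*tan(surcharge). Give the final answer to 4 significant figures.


edge = 0.055*1.1680 + 0.025 = 0.08924 m
ew = 1.1680 - 2*0.08924 = 0.98952 m
A = 0.25 * 0.98952^2 * tan(16.6930 deg)
A = 0.07341 m^2


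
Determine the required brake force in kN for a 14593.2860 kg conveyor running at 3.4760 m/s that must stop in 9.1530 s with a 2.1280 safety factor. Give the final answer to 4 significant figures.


F = 14593.2860 * 3.4760 / 9.1530 * 2.1280 / 1000
F = 11.79 kN


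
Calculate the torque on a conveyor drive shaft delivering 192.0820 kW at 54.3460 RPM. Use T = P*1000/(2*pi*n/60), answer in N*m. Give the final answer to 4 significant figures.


omega = 2*pi*54.3460/60 = 5.6911 rad/s
T = 192.0820*1000 / 5.6911
T = 33750 N*m


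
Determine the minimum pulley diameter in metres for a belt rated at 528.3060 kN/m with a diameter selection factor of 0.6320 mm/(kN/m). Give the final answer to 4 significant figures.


D = 528.3060 * 0.6320 / 1000
D = 0.3339 m


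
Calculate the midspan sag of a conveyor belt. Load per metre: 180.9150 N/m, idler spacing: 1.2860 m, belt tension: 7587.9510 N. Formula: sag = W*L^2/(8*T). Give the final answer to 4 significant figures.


sag = 180.9150 * 1.2860^2 / (8 * 7587.9510)
sag = 0.004929 m


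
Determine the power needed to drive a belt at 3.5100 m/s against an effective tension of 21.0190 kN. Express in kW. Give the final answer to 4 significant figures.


P = Te * v = 21.0190 * 3.5100
P = 73.78 kW


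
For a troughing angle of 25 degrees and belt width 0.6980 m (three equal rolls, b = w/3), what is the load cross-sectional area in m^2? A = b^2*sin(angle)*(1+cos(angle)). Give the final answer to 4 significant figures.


b = 0.6980/3 = 0.232667 m
A = 0.232667^2 * sin(25 deg) * (1 + cos(25 deg))
A = 0.04361 m^2


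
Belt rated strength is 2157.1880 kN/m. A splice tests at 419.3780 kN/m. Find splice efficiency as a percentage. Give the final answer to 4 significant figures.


Eff = 419.3780 / 2157.1880 * 100
Eff = 19.44 %


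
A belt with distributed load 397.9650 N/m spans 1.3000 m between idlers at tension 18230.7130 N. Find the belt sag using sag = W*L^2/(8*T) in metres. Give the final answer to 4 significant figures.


sag = 397.9650 * 1.3000^2 / (8 * 18230.7130)
sag = 0.004611 m


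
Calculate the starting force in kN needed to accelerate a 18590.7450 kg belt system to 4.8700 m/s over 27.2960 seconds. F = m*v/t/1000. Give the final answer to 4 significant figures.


F = 18590.7450 * 4.8700 / 27.2960 / 1000
F = 3.317 kN


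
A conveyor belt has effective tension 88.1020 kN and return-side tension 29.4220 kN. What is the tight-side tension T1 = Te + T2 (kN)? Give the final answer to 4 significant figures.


T1 = Te + T2 = 88.1020 + 29.4220
T1 = 117.5 kN


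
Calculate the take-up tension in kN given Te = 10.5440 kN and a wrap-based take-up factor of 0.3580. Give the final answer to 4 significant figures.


T_tu = 10.5440 * 0.3580
T_tu = 3.775 kN


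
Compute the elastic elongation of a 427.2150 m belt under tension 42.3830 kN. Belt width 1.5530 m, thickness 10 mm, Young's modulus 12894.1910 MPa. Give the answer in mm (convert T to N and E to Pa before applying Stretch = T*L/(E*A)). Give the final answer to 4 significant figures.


A = 1.5530 * 0.01 = 0.01553 m^2
Stretch = 42.3830*1000 * 427.2150 / (12894.1910e6 * 0.01553) * 1000
Stretch = 90.42 mm


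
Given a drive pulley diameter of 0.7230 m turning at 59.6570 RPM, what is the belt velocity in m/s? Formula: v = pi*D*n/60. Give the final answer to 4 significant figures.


v = pi * 0.7230 * 59.6570 / 60
v = 2.258 m/s


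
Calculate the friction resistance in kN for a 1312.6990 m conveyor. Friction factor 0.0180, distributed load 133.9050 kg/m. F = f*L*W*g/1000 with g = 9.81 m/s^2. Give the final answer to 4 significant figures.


F = 0.0180 * 1312.6990 * 133.9050 * 9.81 / 1000
F = 31.04 kN


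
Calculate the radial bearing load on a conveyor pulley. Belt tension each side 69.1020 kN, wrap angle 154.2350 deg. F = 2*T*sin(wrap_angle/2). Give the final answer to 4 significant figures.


F = 2 * 69.1020 * sin(154.2350/2 deg)
F = 134.7 kN


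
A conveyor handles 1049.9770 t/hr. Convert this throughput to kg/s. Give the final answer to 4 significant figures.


m_dot = 1049.9770 * 1000 / 3600
m_dot = 291.7 kg/s


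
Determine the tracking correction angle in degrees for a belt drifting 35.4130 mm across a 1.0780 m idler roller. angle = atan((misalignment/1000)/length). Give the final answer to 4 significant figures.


misalign_m = 35.4130 / 1000 = 0.035413 m
angle = atan(0.035413 / 1.0780)
angle = 1.882 deg


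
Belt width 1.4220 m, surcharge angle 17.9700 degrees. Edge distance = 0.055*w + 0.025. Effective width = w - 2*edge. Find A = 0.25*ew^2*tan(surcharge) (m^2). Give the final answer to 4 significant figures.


edge = 0.055*1.4220 + 0.025 = 0.10321 m
ew = 1.4220 - 2*0.10321 = 1.21558 m
A = 0.25 * 1.21558^2 * tan(17.9700 deg)
A = 0.1198 m^2


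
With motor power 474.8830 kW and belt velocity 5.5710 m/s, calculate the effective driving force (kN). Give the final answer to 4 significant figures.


Te = P / v = 474.8830 / 5.5710
Te = 85.24 kN


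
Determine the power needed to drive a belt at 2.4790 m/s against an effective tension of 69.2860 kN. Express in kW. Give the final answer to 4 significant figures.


P = Te * v = 69.2860 * 2.4790
P = 171.8 kW


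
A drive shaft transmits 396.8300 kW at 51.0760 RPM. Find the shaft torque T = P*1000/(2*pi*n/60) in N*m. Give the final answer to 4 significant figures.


omega = 2*pi*51.0760/60 = 5.34867 rad/s
T = 396.8300*1000 / 5.34867
T = 74190 N*m


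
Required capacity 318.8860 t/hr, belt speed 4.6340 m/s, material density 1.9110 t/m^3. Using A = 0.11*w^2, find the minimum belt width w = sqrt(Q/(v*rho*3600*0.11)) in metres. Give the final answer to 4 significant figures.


A_req = 318.8860 / (4.6340 * 1.9110 * 3600) = 0.0100027 m^2
w = sqrt(0.0100027 / 0.11)
w = 0.3016 m


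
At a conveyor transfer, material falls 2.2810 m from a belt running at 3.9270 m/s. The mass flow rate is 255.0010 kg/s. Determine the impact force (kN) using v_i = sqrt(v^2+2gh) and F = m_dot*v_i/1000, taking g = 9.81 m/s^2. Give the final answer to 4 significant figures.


v_i = sqrt(3.9270^2 + 2*9.81*2.2810) = 7.75723 m/s
F = 255.0010 * 7.75723 / 1000
F = 1.978 kN


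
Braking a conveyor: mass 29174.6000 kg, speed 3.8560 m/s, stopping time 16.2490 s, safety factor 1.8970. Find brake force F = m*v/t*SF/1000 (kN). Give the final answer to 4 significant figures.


F = 29174.6000 * 3.8560 / 16.2490 * 1.8970 / 1000
F = 13.13 kN


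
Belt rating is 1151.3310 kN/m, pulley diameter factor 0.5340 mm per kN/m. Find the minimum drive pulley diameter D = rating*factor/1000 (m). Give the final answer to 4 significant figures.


D = 1151.3310 * 0.5340 / 1000
D = 0.6148 m


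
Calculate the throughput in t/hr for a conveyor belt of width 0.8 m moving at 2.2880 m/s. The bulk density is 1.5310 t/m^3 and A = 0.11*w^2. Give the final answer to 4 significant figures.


A = 0.11 * 0.8^2 = 0.0704 m^2
C = 0.0704 * 2.2880 * 1.5310 * 3600
C = 887.8 t/hr


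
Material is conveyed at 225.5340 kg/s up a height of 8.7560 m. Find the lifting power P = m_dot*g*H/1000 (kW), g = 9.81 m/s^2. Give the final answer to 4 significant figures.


P = 225.5340 * 9.81 * 8.7560 / 1000
P = 19.37 kW


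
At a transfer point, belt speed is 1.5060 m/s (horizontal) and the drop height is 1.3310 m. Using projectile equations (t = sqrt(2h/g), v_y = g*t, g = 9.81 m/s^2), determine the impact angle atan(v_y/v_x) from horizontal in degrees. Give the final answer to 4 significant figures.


t = sqrt(2*1.3310/9.81) = 0.520918 s
v_y = 9.81 * 0.520918 = 5.11021 m/s
angle = atan(5.11021 / 1.5060) = 73.58 deg


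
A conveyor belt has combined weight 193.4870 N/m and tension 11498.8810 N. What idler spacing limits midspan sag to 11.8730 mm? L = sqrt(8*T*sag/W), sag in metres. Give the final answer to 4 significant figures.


sag = 11.8730/1000 = 0.011873 m
L = sqrt(8 * 11498.8810 * 0.011873 / 193.4870)
L = 2.376 m


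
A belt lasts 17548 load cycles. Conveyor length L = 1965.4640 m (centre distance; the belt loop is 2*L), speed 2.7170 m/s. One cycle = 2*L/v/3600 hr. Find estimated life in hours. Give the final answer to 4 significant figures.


cycle_time = 2 * 1965.4640 / 2.7170 / 3600 = 0.401886 hr
life = 17548 * 0.401886 = 7052 hours


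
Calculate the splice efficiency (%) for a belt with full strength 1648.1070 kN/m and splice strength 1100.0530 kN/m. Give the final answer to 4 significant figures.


Eff = 1100.0530 / 1648.1070 * 100
Eff = 66.75 %


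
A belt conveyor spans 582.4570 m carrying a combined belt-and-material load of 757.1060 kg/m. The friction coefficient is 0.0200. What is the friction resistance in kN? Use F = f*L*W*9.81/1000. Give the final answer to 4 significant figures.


F = 0.0200 * 582.4570 * 757.1060 * 9.81 / 1000
F = 86.52 kN


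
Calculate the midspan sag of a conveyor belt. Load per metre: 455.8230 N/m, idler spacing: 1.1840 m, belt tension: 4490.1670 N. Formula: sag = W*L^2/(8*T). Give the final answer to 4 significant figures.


sag = 455.8230 * 1.1840^2 / (8 * 4490.1670)
sag = 0.01779 m


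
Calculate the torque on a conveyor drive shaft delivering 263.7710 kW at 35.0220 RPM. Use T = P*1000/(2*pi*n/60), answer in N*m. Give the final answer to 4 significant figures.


omega = 2*pi*35.0220/60 = 3.6675 rad/s
T = 263.7710*1000 / 3.6675
T = 71920 N*m


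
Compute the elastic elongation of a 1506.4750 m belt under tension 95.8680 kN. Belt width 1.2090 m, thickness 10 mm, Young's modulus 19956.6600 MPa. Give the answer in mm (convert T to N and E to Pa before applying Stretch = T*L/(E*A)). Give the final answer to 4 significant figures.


A = 1.2090 * 0.01 = 0.01209 m^2
Stretch = 95.8680*1000 * 1506.4750 / (19956.6600e6 * 0.01209) * 1000
Stretch = 598.6 mm


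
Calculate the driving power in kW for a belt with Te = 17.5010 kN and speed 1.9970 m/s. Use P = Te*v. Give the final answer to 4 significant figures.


P = Te * v = 17.5010 * 1.9970
P = 34.95 kW


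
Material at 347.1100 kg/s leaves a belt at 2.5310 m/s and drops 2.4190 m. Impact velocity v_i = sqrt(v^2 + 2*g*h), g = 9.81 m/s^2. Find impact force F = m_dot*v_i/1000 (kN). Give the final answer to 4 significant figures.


v_i = sqrt(2.5310^2 + 2*9.81*2.4190) = 7.3394 m/s
F = 347.1100 * 7.3394 / 1000
F = 2.548 kN


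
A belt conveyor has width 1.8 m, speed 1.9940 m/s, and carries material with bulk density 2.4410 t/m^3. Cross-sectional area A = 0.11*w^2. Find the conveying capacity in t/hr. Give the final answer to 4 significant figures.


A = 0.11 * 1.8^2 = 0.3564 m^2
C = 0.3564 * 1.9940 * 2.4410 * 3600
C = 6245 t/hr


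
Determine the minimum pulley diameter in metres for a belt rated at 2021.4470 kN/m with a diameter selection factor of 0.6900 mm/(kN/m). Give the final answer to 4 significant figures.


D = 2021.4470 * 0.6900 / 1000
D = 1.395 m


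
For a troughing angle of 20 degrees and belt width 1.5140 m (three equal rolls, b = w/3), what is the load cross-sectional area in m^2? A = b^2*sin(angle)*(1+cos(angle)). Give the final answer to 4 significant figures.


b = 1.5140/3 = 0.504667 m
A = 0.504667^2 * sin(20 deg) * (1 + cos(20 deg))
A = 0.1690 m^2


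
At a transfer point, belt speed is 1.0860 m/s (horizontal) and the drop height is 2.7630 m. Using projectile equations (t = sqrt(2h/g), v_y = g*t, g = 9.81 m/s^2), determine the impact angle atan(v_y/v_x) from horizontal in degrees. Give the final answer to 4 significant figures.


t = sqrt(2*2.7630/9.81) = 0.750535 s
v_y = 9.81 * 0.750535 = 7.36275 m/s
angle = atan(7.36275 / 1.0860) = 81.61 deg


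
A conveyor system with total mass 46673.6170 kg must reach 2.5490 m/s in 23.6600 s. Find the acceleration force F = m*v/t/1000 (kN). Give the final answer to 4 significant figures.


F = 46673.6170 * 2.5490 / 23.6600 / 1000
F = 5.028 kN


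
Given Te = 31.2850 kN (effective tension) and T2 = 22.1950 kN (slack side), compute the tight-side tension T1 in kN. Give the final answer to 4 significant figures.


T1 = Te + T2 = 31.2850 + 22.1950
T1 = 53.48 kN


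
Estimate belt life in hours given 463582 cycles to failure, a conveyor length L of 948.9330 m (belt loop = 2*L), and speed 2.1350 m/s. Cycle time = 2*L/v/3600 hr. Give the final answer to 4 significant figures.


cycle_time = 2 * 948.9330 / 2.1350 / 3600 = 0.246925 hr
life = 463582 * 0.246925 = 114500 hours


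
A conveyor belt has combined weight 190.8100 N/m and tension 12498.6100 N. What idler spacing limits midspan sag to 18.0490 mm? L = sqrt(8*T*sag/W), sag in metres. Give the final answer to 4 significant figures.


sag = 18.0490/1000 = 0.018049 m
L = sqrt(8 * 12498.6100 * 0.018049 / 190.8100)
L = 3.075 m


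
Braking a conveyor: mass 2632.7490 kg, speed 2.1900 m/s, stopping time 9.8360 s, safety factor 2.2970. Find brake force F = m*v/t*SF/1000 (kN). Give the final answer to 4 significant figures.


F = 2632.7490 * 2.1900 / 9.8360 * 2.2970 / 1000
F = 1.346 kN


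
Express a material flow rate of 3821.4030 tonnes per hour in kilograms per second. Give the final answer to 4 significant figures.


m_dot = 3821.4030 * 1000 / 3600
m_dot = 1062 kg/s


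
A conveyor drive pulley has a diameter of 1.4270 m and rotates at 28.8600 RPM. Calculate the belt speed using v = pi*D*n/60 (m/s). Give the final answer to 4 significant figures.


v = pi * 1.4270 * 28.8600 / 60
v = 2.156 m/s


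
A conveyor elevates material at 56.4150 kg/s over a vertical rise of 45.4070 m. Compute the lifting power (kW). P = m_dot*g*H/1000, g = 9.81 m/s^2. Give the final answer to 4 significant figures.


P = 56.4150 * 9.81 * 45.4070 / 1000
P = 25.13 kW


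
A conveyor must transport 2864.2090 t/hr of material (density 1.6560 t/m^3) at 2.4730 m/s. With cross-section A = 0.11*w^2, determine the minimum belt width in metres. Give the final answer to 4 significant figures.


A_req = 2864.2090 / (2.4730 * 1.6560 * 3600) = 0.194275 m^2
w = sqrt(0.194275 / 0.11)
w = 1.329 m


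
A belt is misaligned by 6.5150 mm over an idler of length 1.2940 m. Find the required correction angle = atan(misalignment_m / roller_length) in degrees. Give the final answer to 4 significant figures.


misalign_m = 6.5150 / 1000 = 0.006515 m
angle = atan(0.006515 / 1.2940)
angle = 0.2885 deg


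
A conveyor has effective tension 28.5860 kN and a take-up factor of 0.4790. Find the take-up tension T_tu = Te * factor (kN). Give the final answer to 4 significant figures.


T_tu = 28.5860 * 0.4790
T_tu = 13.69 kN


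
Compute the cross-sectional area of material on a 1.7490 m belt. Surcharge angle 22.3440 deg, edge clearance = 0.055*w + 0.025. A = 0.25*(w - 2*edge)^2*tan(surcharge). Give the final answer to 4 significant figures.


edge = 0.055*1.7490 + 0.025 = 0.121195 m
ew = 1.7490 - 2*0.121195 = 1.50661 m
A = 0.25 * 1.50661^2 * tan(22.3440 deg)
A = 0.2332 m^2


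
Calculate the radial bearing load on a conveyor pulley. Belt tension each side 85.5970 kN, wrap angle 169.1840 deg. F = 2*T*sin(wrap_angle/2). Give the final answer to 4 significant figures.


F = 2 * 85.5970 * sin(169.1840/2 deg)
F = 170.4 kN


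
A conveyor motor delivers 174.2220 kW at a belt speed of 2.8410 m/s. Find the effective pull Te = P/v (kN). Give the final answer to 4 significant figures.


Te = P / v = 174.2220 / 2.8410
Te = 61.32 kN


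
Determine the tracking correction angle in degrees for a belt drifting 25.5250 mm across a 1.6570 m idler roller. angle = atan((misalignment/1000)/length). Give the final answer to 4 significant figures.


misalign_m = 25.5250 / 1000 = 0.025525 m
angle = atan(0.025525 / 1.6570)
angle = 0.8825 deg


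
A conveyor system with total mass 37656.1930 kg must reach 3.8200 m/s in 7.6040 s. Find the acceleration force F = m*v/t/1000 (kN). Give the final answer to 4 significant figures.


F = 37656.1930 * 3.8200 / 7.6040 / 1000
F = 18.92 kN


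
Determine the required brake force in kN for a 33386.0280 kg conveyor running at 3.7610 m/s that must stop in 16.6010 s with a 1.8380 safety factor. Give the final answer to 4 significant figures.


F = 33386.0280 * 3.7610 / 16.6010 * 1.8380 / 1000
F = 13.90 kN


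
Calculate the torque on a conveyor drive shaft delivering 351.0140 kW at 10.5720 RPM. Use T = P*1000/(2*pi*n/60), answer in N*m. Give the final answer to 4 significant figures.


omega = 2*pi*10.5720/60 = 1.1071 rad/s
T = 351.0140*1000 / 1.1071
T = 317100 N*m


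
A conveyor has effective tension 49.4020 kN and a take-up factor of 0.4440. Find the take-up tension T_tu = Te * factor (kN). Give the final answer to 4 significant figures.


T_tu = 49.4020 * 0.4440
T_tu = 21.93 kN


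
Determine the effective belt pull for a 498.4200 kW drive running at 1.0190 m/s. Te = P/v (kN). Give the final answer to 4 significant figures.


Te = P / v = 498.4200 / 1.0190
Te = 489.1 kN


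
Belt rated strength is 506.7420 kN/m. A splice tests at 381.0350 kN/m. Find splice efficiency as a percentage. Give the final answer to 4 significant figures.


Eff = 381.0350 / 506.7420 * 100
Eff = 75.19 %


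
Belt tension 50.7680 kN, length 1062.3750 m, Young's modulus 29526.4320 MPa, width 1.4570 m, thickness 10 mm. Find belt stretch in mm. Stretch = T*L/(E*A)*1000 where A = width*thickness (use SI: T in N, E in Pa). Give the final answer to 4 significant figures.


A = 1.4570 * 0.01 = 0.01457 m^2
Stretch = 50.7680*1000 * 1062.3750 / (29526.4320e6 * 0.01457) * 1000
Stretch = 125.4 mm


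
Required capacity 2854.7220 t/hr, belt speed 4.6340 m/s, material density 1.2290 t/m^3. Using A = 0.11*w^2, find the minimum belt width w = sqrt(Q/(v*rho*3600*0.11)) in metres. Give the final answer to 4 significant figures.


A_req = 2854.7220 / (4.6340 * 1.2290 * 3600) = 0.139237 m^2
w = sqrt(0.139237 / 0.11)
w = 1.125 m


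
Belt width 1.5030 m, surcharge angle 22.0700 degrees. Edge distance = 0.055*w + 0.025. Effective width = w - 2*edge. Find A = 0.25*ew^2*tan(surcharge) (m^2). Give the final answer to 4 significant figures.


edge = 0.055*1.5030 + 0.025 = 0.107665 m
ew = 1.5030 - 2*0.107665 = 1.28767 m
A = 0.25 * 1.28767^2 * tan(22.0700 deg)
A = 0.1681 m^2


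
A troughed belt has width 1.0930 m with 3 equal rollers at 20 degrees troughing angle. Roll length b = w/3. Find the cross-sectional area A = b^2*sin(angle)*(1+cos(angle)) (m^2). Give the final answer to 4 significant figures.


b = 1.0930/3 = 0.364333 m
A = 0.364333^2 * sin(20 deg) * (1 + cos(20 deg))
A = 0.08806 m^2


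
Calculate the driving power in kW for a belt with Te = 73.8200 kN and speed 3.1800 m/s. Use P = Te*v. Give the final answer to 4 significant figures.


P = Te * v = 73.8200 * 3.1800
P = 234.7 kW


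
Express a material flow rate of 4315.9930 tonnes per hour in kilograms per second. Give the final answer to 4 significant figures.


m_dot = 4315.9930 * 1000 / 3600
m_dot = 1199 kg/s


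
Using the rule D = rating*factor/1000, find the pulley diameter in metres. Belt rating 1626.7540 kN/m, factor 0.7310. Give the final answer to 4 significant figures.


D = 1626.7540 * 0.7310 / 1000
D = 1.189 m


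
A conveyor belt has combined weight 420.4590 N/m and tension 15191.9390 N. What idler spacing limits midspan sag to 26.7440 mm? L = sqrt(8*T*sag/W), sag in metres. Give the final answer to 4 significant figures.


sag = 26.7440/1000 = 0.026744 m
L = sqrt(8 * 15191.9390 * 0.026744 / 420.4590)
L = 2.780 m


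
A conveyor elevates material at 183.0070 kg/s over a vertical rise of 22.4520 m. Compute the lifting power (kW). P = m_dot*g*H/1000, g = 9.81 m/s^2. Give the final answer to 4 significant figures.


P = 183.0070 * 9.81 * 22.4520 / 1000
P = 40.31 kW


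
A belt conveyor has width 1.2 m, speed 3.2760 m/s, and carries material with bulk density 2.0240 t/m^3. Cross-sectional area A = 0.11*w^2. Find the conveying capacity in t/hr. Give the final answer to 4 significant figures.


A = 0.11 * 1.2^2 = 0.1584 m^2
C = 0.1584 * 3.2760 * 2.0240 * 3600
C = 3781 t/hr


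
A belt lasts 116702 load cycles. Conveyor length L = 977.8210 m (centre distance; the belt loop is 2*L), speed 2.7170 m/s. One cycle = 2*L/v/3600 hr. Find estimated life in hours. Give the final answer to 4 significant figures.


cycle_time = 2 * 977.8210 / 2.7170 / 3600 = 0.199939 hr
life = 116702 * 0.199939 = 23330 hours


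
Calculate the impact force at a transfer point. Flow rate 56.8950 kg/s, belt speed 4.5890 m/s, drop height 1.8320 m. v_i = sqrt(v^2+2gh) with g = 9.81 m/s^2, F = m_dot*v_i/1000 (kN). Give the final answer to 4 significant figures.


v_i = sqrt(4.5890^2 + 2*9.81*1.8320) = 7.55002 m/s
F = 56.8950 * 7.55002 / 1000
F = 0.4296 kN


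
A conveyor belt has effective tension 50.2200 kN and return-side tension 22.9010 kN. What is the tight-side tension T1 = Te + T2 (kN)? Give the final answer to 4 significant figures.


T1 = Te + T2 = 50.2200 + 22.9010
T1 = 73.12 kN


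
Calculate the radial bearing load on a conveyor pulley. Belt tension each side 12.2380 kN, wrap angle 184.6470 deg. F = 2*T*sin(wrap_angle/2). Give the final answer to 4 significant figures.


F = 2 * 12.2380 * sin(184.6470/2 deg)
F = 24.46 kN


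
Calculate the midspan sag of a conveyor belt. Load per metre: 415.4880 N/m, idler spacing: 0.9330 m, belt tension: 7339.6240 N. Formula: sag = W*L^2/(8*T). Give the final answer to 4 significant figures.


sag = 415.4880 * 0.9330^2 / (8 * 7339.6240)
sag = 0.006160 m


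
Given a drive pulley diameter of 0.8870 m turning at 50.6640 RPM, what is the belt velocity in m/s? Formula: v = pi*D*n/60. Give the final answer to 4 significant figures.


v = pi * 0.8870 * 50.6640 / 60
v = 2.353 m/s


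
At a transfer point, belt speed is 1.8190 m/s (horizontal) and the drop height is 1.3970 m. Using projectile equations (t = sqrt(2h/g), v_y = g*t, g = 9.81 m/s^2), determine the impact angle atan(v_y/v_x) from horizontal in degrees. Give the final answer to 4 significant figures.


t = sqrt(2*1.3970/9.81) = 0.533677 s
v_y = 9.81 * 0.533677 = 5.23537 m/s
angle = atan(5.23537 / 1.8190) = 70.84 deg


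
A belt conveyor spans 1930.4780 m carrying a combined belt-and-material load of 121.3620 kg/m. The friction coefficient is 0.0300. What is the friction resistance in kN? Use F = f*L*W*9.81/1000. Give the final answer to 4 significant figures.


F = 0.0300 * 1930.4780 * 121.3620 * 9.81 / 1000
F = 68.95 kN


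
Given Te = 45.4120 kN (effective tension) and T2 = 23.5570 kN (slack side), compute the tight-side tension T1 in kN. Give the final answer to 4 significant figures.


T1 = Te + T2 = 45.4120 + 23.5570
T1 = 68.97 kN


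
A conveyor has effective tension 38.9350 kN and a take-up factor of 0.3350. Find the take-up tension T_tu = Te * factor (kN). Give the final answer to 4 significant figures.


T_tu = 38.9350 * 0.3350
T_tu = 13.04 kN


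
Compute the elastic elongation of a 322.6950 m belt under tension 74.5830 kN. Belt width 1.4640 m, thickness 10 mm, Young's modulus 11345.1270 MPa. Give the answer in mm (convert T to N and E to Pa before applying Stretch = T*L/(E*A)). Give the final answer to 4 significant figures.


A = 1.4640 * 0.01 = 0.01464 m^2
Stretch = 74.5830*1000 * 322.6950 / (11345.1270e6 * 0.01464) * 1000
Stretch = 144.9 mm


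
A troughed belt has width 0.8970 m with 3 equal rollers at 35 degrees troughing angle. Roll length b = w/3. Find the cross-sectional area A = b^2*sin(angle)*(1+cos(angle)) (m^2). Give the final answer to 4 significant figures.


b = 0.8970/3 = 0.299 m
A = 0.299^2 * sin(35 deg) * (1 + cos(35 deg))
A = 0.09328 m^2


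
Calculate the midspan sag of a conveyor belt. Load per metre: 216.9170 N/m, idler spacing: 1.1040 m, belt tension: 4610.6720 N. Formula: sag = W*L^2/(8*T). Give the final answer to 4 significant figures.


sag = 216.9170 * 1.1040^2 / (8 * 4610.6720)
sag = 0.007168 m


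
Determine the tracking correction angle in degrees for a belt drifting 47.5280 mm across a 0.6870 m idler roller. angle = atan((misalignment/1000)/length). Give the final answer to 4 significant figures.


misalign_m = 47.5280 / 1000 = 0.047528 m
angle = atan(0.047528 / 0.6870)
angle = 3.958 deg


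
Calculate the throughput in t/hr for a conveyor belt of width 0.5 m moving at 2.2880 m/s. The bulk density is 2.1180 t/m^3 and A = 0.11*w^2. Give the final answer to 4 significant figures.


A = 0.11 * 0.5^2 = 0.0275 m^2
C = 0.0275 * 2.2880 * 2.1180 * 3600
C = 479.8 t/hr


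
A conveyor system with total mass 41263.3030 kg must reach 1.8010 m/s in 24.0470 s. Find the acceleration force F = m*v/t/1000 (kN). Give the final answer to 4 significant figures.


F = 41263.3030 * 1.8010 / 24.0470 / 1000
F = 3.090 kN


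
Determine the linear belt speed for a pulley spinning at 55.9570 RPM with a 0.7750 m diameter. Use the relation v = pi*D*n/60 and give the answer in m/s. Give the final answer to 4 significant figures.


v = pi * 0.7750 * 55.9570 / 60
v = 2.271 m/s


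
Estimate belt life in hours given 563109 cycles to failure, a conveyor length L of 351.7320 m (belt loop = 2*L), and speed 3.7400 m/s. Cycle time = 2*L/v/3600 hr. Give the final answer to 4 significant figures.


cycle_time = 2 * 351.7320 / 3.7400 / 3600 = 0.0522478 hr
life = 563109 * 0.0522478 = 29420 hours


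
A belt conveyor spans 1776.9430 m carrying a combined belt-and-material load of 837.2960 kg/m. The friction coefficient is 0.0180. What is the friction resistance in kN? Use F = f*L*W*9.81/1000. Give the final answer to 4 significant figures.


F = 0.0180 * 1776.9430 * 837.2960 * 9.81 / 1000
F = 262.7 kN


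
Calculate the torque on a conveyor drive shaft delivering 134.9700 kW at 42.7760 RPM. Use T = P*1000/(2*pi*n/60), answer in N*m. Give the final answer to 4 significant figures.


omega = 2*pi*42.7760/60 = 4.47949 rad/s
T = 134.9700*1000 / 4.47949
T = 30130 N*m


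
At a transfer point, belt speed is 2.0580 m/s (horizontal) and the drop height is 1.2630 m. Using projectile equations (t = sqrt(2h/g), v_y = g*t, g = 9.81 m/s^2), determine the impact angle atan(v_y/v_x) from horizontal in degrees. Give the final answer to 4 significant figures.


t = sqrt(2*1.2630/9.81) = 0.507437 s
v_y = 9.81 * 0.507437 = 4.97796 m/s
angle = atan(4.97796 / 2.0580) = 67.54 deg


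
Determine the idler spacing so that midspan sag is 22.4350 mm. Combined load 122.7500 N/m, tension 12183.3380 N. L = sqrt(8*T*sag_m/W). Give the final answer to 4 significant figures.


sag = 22.4350/1000 = 0.022435 m
L = sqrt(8 * 12183.3380 * 0.022435 / 122.7500)
L = 4.221 m


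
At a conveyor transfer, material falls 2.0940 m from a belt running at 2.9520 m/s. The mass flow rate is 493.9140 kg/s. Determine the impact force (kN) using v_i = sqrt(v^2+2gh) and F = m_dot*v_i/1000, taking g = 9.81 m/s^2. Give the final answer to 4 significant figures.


v_i = sqrt(2.9520^2 + 2*9.81*2.0940) = 7.05681 m/s
F = 493.9140 * 7.05681 / 1000
F = 3.485 kN


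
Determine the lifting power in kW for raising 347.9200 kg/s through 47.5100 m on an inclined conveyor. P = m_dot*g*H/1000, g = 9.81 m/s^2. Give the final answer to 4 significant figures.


P = 347.9200 * 9.81 * 47.5100 / 1000
P = 162.2 kW


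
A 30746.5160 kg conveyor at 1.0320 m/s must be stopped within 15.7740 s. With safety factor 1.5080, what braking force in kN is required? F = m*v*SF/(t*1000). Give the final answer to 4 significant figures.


F = 30746.5160 * 1.0320 / 15.7740 * 1.5080 / 1000
F = 3.033 kN


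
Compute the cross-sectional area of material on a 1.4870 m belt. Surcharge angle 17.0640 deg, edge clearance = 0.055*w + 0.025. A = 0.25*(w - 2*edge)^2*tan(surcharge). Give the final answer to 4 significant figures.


edge = 0.055*1.4870 + 0.025 = 0.106785 m
ew = 1.4870 - 2*0.106785 = 1.27343 m
A = 0.25 * 1.27343^2 * tan(17.0640 deg)
A = 0.1244 m^2


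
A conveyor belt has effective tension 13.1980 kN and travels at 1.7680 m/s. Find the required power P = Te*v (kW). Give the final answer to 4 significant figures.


P = Te * v = 13.1980 * 1.7680
P = 23.33 kW


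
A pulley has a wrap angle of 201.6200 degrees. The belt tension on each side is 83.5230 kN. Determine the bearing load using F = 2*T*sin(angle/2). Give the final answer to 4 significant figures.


F = 2 * 83.5230 * sin(201.6200/2 deg)
F = 164.1 kN


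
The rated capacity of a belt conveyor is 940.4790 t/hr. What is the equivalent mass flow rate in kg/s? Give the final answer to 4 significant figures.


m_dot = 940.4790 * 1000 / 3600
m_dot = 261.2 kg/s


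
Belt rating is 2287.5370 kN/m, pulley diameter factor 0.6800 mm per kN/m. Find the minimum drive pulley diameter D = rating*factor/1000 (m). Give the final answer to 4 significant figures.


D = 2287.5370 * 0.6800 / 1000
D = 1.556 m


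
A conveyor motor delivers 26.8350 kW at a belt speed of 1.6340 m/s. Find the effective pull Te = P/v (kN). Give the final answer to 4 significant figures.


Te = P / v = 26.8350 / 1.6340
Te = 16.42 kN


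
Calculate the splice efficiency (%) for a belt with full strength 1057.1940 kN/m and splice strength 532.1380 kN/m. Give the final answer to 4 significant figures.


Eff = 532.1380 / 1057.1940 * 100
Eff = 50.33 %


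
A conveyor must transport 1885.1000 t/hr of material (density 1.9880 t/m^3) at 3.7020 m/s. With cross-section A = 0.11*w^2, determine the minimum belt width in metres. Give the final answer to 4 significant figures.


A_req = 1885.1000 / (3.7020 * 1.9880 * 3600) = 0.0711507 m^2
w = sqrt(0.0711507 / 0.11)
w = 0.8043 m


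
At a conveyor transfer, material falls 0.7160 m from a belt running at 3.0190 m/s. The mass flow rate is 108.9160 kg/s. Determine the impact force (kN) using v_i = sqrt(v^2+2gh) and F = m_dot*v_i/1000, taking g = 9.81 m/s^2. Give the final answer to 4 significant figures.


v_i = sqrt(3.0190^2 + 2*9.81*0.7160) = 4.81272 m/s
F = 108.9160 * 4.81272 / 1000
F = 0.5242 kN


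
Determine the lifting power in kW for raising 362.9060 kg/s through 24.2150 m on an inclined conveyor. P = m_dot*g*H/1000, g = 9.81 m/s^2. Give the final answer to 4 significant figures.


P = 362.9060 * 9.81 * 24.2150 / 1000
P = 86.21 kW


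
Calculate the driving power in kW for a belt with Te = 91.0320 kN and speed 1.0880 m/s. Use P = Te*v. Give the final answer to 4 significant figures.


P = Te * v = 91.0320 * 1.0880
P = 99.04 kW


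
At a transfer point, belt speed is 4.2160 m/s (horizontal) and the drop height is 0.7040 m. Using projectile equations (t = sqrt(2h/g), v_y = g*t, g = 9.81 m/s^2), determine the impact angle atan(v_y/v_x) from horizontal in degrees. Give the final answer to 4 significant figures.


t = sqrt(2*0.7040/9.81) = 0.37885 s
v_y = 9.81 * 0.37885 = 3.71652 m/s
angle = atan(3.71652 / 4.2160) = 41.40 deg
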